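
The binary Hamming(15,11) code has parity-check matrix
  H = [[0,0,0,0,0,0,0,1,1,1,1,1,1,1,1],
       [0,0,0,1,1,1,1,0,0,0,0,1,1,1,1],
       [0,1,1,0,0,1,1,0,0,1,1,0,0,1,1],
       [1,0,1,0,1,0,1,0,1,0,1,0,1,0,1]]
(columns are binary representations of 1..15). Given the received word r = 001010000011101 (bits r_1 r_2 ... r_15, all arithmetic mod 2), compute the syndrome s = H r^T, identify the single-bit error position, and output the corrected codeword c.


s = (0, 0, 1, 1)^T, error position = 3, corrected codeword c = 000010000011101

Compute s = H r^T mod 2 one row at a time:
  s_1 = 0 + 0 + 0 + 1 + 1 + 1 + 0 + 1 = 4 ≡ 0 (mod 2).
  s_2 = 0 + 1 + 0 + 0 + 1 + 1 + 0 + 1 = 4 ≡ 0 (mod 2).
  s_3 = 0 + 1 + 0 + 0 + 0 + 1 + 0 + 1 = 3 ≡ 1 (mod 2).
  s_4 = 0 + 1 + 1 + 0 + 0 + 1 + 1 + 1 = 5 ≡ 1 (mod 2).
s = (0, 0, 1, 1)^T — this equals column 3 of H (binary 0011), so error is at position 3.
Correct: flip bit 3 of r = 001010000011101 to get c = 000010000011101.


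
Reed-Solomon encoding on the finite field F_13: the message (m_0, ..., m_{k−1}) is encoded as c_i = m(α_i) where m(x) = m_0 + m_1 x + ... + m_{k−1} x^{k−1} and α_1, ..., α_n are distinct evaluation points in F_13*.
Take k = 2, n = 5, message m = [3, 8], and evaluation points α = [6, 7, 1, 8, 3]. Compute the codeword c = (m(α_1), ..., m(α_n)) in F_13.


c = [12, 7, 11, 2, 1]

Message polynomial: m(x) = 3 + 8·x (mod 13).
For each evaluation point α_i, compute m(α_i) mod 13:
  α_1 = 6: Horner steps 8 → 12, so m(6) = 12.
  α_2 = 7: Horner steps 8 → 7, so m(7) = 7.
  α_3 = 1: Horner steps 8 → 11, so m(1) = 11.
  α_4 = 8: Horner steps 8 → 2, so m(8) = 2.
  α_5 = 3: Horner steps 8 → 1, so m(3) = 1.
Codeword c = [12, 7, 11, 2, 1] ∈ F_13^5.


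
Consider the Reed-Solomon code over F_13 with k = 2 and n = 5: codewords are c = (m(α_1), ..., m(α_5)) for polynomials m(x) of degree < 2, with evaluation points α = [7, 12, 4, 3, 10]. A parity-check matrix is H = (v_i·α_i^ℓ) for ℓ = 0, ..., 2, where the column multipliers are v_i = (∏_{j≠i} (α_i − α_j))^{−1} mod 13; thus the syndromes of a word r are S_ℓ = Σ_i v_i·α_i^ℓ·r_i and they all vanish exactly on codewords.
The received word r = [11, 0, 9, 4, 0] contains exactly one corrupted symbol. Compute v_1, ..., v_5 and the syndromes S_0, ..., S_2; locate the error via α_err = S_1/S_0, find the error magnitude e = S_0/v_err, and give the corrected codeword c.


S = (11, 2, 11), error at position 2, error magnitude e = 3, c = [11, 10, 9, 4, 0].

Step 1: column multipliers v_i = (∏_{j≠i}(α_i − α_j))^{−1} mod 13.
  i = 1 (α = 7): (7−12)(7−4)(7−3)(7−10) = (−5)·3·4·(−3) = 180 ≡ 11, so v_1 = 11^{−1} = 6 (mod 13).
  i = 2 (α = 12): (12−7)(12−4)(12−3)(12−10) = 5·8·9·2 = 720 ≡ 5, so v_2 = 5^{−1} = 8 (mod 13).
  i = 3 (α = 4): (4−7)(4−12)(4−3)(4−10) = (−3)·(−8)·1·(−6) = −144 ≡ 12, so v_3 = 12^{−1} = 12 (mod 13).
  i = 4 (α = 3): (3−7)(3−12)(3−4)(3−10) = (−4)·(−9)·(−1)·(−7) = 252 ≡ 5, so v_4 = 5^{−1} = 8 (mod 13).
  i = 5 (α = 10): (10−7)(10−12)(10−4)(10−3) = 3·(−2)·6·7 = −252 ≡ 8, so v_5 = 8^{−1} = 5 (mod 13).
  v = [6, 8, 12, 8, 5].
Step 2: syndromes of r = [11, 0, 9, 4, 0] (all sums mod 13).
  S_0 = Σ v_i r_i = 6·11 + 8·0 + 12·9 + 8·4 + 5·0 = 206 ≡ 11.
  S_1 = Σ v_i α_i r_i = 6·7·11 + 8·12·0 + 12·4·9 + 8·3·4 + 5·10·0 = 990 ≡ 2.
  α_i^2 mod 13 = [10, 1, 3, 9, 9].
  S_2 = Σ v_i α_i^2 r_i = 6·10·11 + 8·1·0 + 12·3·9 + 8·9·4 + 5·9·0 = 1272 ≡ 11.
  S = (11, 2, 11) ≠ 0, so r is not a codeword (an error is present).
Step 3: locate the error. For a single error e at position i, S_ℓ = v_i·e·α_i^ℓ, so α_err = S_1/S_0.
  S_0^{−1} = 11^{−1} = 6 (mod 13), so α_err = 2·6 = 12 ≡ 12 = α_2. Error position i = 2.
  Consistency check: S_2/S_1 = 11·7 = 77 ≡ 12 = α_err ✓ (single-error assumption holds).
Step 4: error magnitude e = S_0/v_2 = S_0·∏_{j≠2}(α_2 − α_j) = 11·5 = 55 ≡ 3 (mod 13).
Step 5: correct position 2: c_2 = r_2 − e = 0 − 3 ≡ 10 (mod 13). Hence c = [11, 10, 9, 4, 0].
  Check: interpolating c through the α_i gives m(x) = 2 + 5·x (degree < 2) with m(α_i) = c_i for every i, so c is indeed a codeword.


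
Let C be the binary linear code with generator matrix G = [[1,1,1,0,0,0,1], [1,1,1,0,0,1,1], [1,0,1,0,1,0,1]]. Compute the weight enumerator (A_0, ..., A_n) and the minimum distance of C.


Weight distribution: A_0 = 1, A_1 = 1, A_2 = 1, A_3 = 1, A_4 = 2, A_5 = 2. Minimum distance d = 1.

Enumerate all 2^3 = 8 messages m ∈ F_2^3.
For each, compute codeword c = mG in F_2^7, then tally its weight.
  m = 000 → c = 0000000, weight = 0.
  m = 100 → c = 1110001, weight = 4.
  m = 010 → c = 1110011, weight = 5.
  m = 110 → c = 0000010, weight = 1.
  m = 001 → c = 1010101, weight = 4.
  m = 101 → c = 0100100, weight = 2.
  m = 011 → c = 0100110, weight = 3.
  m = 111 → c = 1010111, weight = 5.
Tally weights:
  weight 0: 1 codewords.
  weight 1: 1 codewords.
  weight 2: 1 codewords.
  weight 3: 1 codewords.
  weight 4: 2 codewords.
  weight 5: 2 codewords.
Minimum distance d = smallest w > 0 with A_w > 0 = 1.
Sanity: Σ A_w = 8 = 2^3 = 8 ✓.


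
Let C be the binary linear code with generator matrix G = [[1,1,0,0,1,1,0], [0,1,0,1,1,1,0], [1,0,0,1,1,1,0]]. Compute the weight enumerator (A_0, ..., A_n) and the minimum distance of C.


Weight distribution: A_0 = 1, A_2 = 4, A_4 = 3. Minimum distance d = 2.

Enumerate all 2^3 = 8 messages m ∈ F_2^3.
For each, compute codeword c = mG in F_2^7, then tally its weight.
  m = 000 → c = 0000000, weight = 0.
  m = 100 → c = 1100110, weight = 4.
  m = 010 → c = 0101110, weight = 4.
  m = 110 → c = 1001000, weight = 2.
  m = 001 → c = 1001110, weight = 4.
  m = 101 → c = 0101000, weight = 2.
  m = 011 → c = 1100000, weight = 2.
  m = 111 → c = 0000110, weight = 2.
Tally weights:
  weight 0: 1 codewords.
  weight 2: 4 codewords.
  weight 4: 3 codewords.
Minimum distance d = smallest w > 0 with A_w > 0 = 2.
Sanity: Σ A_w = 8 = 2^3 = 8 ✓.


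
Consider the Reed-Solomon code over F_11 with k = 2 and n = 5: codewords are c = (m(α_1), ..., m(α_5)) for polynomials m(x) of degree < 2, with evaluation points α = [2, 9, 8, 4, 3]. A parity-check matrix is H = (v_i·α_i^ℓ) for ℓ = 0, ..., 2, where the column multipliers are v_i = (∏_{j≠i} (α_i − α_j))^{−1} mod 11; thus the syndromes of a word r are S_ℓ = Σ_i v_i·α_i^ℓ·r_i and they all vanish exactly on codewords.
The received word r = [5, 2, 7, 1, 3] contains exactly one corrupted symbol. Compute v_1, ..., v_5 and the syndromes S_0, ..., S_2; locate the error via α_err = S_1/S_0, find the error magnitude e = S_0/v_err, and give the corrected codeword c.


S = (3, 2, 5), error at position 3, error magnitude e = 3, c = [5, 2, 4, 1, 3].

Step 1: column multipliers v_i = (∏_{j≠i}(α_i − α_j))^{−1} mod 11.
  i = 1 (α = 2): (2−9)(2−8)(2−4)(2−3) = (−7)·(−6)·(−2)·(−1) = 84 ≡ 7, so v_1 = 7^{−1} = 8 (mod 11).
  i = 2 (α = 9): (9−2)(9−8)(9−4)(9−3) = 7·1·5·6 = 210 ≡ 1, so v_2 = 1^{−1} = 1 (mod 11).
  i = 3 (α = 8): (8−2)(8−9)(8−4)(8−3) = 6·(−1)·4·5 = −120 ≡ 1, so v_3 = 1^{−1} = 1 (mod 11).
  i = 4 (α = 4): (4−2)(4−9)(4−8)(4−3) = 2·(−5)·(−4)·1 = 40 ≡ 7, so v_4 = 7^{−1} = 8 (mod 11).
  i = 5 (α = 3): (3−2)(3−9)(3−8)(3−4) = 1·(−6)·(−5)·(−1) = −30 ≡ 3, so v_5 = 3^{−1} = 4 (mod 11).
  v = [8, 1, 1, 8, 4].
Step 2: syndromes of r = [5, 2, 7, 1, 3] (all sums mod 11).
  S_0 = Σ v_i r_i = 8·5 + 1·2 + 1·7 + 8·1 + 4·3 = 69 ≡ 3.
  S_1 = Σ v_i α_i r_i = 8·2·5 + 1·9·2 + 1·8·7 + 8·4·1 + 4·3·3 = 222 ≡ 2.
  α_i^2 mod 11 = [4, 4, 9, 5, 9].
  S_2 = Σ v_i α_i^2 r_i = 8·4·5 + 1·4·2 + 1·9·7 + 8·5·1 + 4·9·3 = 379 ≡ 5.
  S = (3, 2, 5) ≠ 0, so r is not a codeword (an error is present).
Step 3: locate the error. For a single error e at position i, S_ℓ = v_i·e·α_i^ℓ, so α_err = S_1/S_0.
  S_0^{−1} = 3^{−1} = 4 (mod 11), so α_err = 2·4 = 8 ≡ 8 = α_3. Error position i = 3.
  Consistency check: S_2/S_1 = 5·6 = 30 ≡ 8 = α_err ✓ (single-error assumption holds).
Step 4: error magnitude e = S_0/v_3 = S_0·∏_{j≠3}(α_3 − α_j) = 3·1 = 3 ≡ 3 (mod 11).
Step 5: correct position 3: c_3 = r_3 − e = 7 − 3 ≡ 4 (mod 11). Hence c = [5, 2, 4, 1, 3].
  Check: interpolating c through the α_i gives m(x) = 9 + 9·x (degree < 2) with m(α_i) = c_i for every i, so c is indeed a codeword.


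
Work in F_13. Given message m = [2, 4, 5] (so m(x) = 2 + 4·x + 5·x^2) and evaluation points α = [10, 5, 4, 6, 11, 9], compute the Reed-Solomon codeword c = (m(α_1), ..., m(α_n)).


c = [9, 4, 7, 11, 1, 1]

Message polynomial: m(x) = 2 + 4·x + 5·x^2 (mod 13).
For each evaluation point α_i, compute m(α_i) mod 13:
  α_1 = 10: Horner steps 5 → 2 → 9, so m(10) = 9.
  α_2 = 5: Horner steps 5 → 3 → 4, so m(5) = 4.
  α_3 = 4: Horner steps 5 → 11 → 7, so m(4) = 7.
  α_4 = 6: Horner steps 5 → 8 → 11, so m(6) = 11.
  α_5 = 11: Horner steps 5 → 7 → 1, so m(11) = 1.
  α_6 = 9: Horner steps 5 → 10 → 1, so m(9) = 1.
Codeword c = [9, 4, 7, 11, 1, 1] ∈ F_13^6.


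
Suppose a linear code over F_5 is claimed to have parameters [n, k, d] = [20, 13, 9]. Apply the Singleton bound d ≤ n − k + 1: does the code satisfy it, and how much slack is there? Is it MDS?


Singleton RHS = n − k + 1 = 8, slack = -1, bound violated (no such code; not MDS).

Singleton bound: d ≤ n − k + 1.
Here n = 20, k = 13, so n − k + 1 = 8.
Given d = 9, check d ≤ 8: NO.
Slack = (n − k + 1) − d = -1.
The slack is negative: d = 9 exceeds n − k + 1 = 8 by 1, so the Singleton bound is violated and no linear [20, 13, 9]_5 code can exist. In particular it is not MDS (MDS requires d = n − k + 1 exactly).
Description: the claimed parameters are [20, 13, 9]_5; such a code would be impossible (violates the Singleton bound).


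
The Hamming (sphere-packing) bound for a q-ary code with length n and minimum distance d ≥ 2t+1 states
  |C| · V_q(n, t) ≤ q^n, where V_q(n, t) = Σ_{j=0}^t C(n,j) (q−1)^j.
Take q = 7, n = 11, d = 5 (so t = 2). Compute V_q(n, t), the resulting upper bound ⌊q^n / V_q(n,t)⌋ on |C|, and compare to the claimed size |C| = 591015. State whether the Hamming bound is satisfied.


V_q(n, t) = 2047, q^n = 1977326743, Hamming bound = 965963, |C| = 591015 ≤ bound (satisfied).

Step 1: Compute V_q(n, t) = Σ_{j=0}^2 C(n, j) (q−1)^j.
  j = 0: C(11,0)·(6)^0 = 1·1 = 1.
  j = 1: C(11,1)·(6)^1 = 11·6 = 66.
  j = 2: C(11,2)·(6)^2 = 55·36 = 1980.
  V_q(n, t) = 1 + 66 + 1980 = 2047.
Step 2: q^n = 7^11 = 1977326743.
Step 3: Hamming bound ⌊q^n / V_q(n,t)⌋ = ⌊1977326743/2047⌋ = 965963.
Step 4: Compare |C| = 591015 to 965963: satisfied.
The claimed |C| lies below the Hamming bound.


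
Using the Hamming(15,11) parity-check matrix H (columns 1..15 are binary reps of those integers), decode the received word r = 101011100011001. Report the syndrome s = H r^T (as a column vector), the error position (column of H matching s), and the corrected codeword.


s = (1, 1, 1, 0)^T, error position = 14, corrected codeword c = 101011100011011

Compute s = H r^T mod 2 one row at a time:
  s_1 = 0 + 0 + 0 + 1 + 1 + 0 + 0 + 1 = 3 ≡ 1 (mod 2).
  s_2 = 0 + 1 + 1 + 1 + 1 + 0 + 0 + 1 = 5 ≡ 1 (mod 2).
  s_3 = 0 + 1 + 1 + 1 + 0 + 1 + 0 + 1 = 5 ≡ 1 (mod 2).
  s_4 = 1 + 1 + 1 + 1 + 0 + 1 + 0 + 1 = 6 ≡ 0 (mod 2).
s = (1, 1, 1, 0)^T — this equals column 14 of H (binary 1110), so error is at position 14.
Correct: flip bit 14 of r = 101011100011001 to get c = 101011100011011.


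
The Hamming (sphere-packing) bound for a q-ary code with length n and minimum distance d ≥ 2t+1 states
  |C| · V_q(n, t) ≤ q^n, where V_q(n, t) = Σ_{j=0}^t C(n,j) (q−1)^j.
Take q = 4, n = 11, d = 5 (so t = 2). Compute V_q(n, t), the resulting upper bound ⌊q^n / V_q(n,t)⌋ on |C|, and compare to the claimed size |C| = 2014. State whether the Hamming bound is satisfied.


V_q(n, t) = 529, q^n = 4194304, Hamming bound = 7928, |C| = 2014 ≤ bound (satisfied).

Step 1: Compute V_q(n, t) = Σ_{j=0}^2 C(n, j) (q−1)^j.
  j = 0: C(11,0)·(3)^0 = 1·1 = 1.
  j = 1: C(11,1)·(3)^1 = 11·3 = 33.
  j = 2: C(11,2)·(3)^2 = 55·9 = 495.
  V_q(n, t) = 1 + 33 + 495 = 529.
Step 2: q^n = 4^11 = 4194304.
Step 3: Hamming bound ⌊q^n / V_q(n,t)⌋ = ⌊4194304/529⌋ = 7928.
Step 4: Compare |C| = 2014 to 7928: satisfied.
The claimed |C| lies below the Hamming bound.


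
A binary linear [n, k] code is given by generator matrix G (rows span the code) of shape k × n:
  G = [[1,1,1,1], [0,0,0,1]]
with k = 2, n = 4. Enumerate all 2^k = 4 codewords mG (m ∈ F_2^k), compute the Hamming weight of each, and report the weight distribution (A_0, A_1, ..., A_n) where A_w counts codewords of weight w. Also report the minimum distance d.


Weight distribution: A_0 = 1, A_1 = 1, A_3 = 1, A_4 = 1. Minimum distance d = 1.

Enumerate all 2^2 = 4 messages m ∈ F_2^2.
For each, compute codeword c = mG in F_2^4, then tally its weight.
  m = 00 → c = 0000, weight = 0.
  m = 10 → c = 1111, weight = 4.
  m = 01 → c = 0001, weight = 1.
  m = 11 → c = 1110, weight = 3.
Tally weights:
  weight 0: 1 codewords.
  weight 1: 1 codewords.
  weight 3: 1 codewords.
  weight 4: 1 codewords.
Minimum distance d = smallest w > 0 with A_w > 0 = 1.
Sanity: Σ A_w = 4 = 2^2 = 4 ✓.


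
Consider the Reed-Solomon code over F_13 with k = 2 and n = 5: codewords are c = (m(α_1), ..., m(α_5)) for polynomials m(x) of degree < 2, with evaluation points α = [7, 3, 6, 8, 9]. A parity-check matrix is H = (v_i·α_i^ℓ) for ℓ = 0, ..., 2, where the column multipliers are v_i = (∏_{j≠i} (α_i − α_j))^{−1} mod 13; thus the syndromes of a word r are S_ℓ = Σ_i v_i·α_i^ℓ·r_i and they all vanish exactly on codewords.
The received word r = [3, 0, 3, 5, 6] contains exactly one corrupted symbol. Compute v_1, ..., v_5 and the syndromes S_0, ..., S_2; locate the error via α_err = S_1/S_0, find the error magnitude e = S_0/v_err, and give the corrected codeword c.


S = (8, 4, 2), error at position 1, error magnitude e = 12, c = [4, 0, 3, 5, 6].

Step 1: column multipliers v_i = (∏_{j≠i}(α_i − α_j))^{−1} mod 13.
  i = 1 (α = 7): (7−3)(7−6)(7−8)(7−9) = 4·1·(−1)·(−2) = 8 ≡ 8, so v_1 = 8^{−1} = 5 (mod 13).
  i = 2 (α = 3): (3−7)(3−6)(3−8)(3−9) = (−4)·(−3)·(−5)·(−6) = 360 ≡ 9, so v_2 = 9^{−1} = 3 (mod 13).
  i = 3 (α = 6): (6−7)(6−3)(6−8)(6−9) = (−1)·3·(−2)·(−3) = −18 ≡ 8, so v_3 = 8^{−1} = 5 (mod 13).
  i = 4 (α = 8): (8−7)(8−3)(8−6)(8−9) = 1·5·2·(−1) = −10 ≡ 3, so v_4 = 3^{−1} = 9 (mod 13).
  i = 5 (α = 9): (9−7)(9−3)(9−6)(9−8) = 2·6·3·1 = 36 ≡ 10, so v_5 = 10^{−1} = 4 (mod 13).
  v = [5, 3, 5, 9, 4].
Step 2: syndromes of r = [3, 0, 3, 5, 6] (all sums mod 13).
  S_0 = Σ v_i r_i = 5·3 + 3·0 + 5·3 + 9·5 + 4·6 = 99 ≡ 8.
  S_1 = Σ v_i α_i r_i = 5·7·3 + 3·3·0 + 5·6·3 + 9·8·5 + 4·9·6 = 771 ≡ 4.
  α_i^2 mod 13 = [10, 9, 10, 12, 3].
  S_2 = Σ v_i α_i^2 r_i = 5·10·3 + 3·9·0 + 5·10·3 + 9·12·5 + 4·3·6 = 912 ≡ 2.
  S = (8, 4, 2) ≠ 0, so r is not a codeword (an error is present).
Step 3: locate the error. For a single error e at position i, S_ℓ = v_i·e·α_i^ℓ, so α_err = S_1/S_0.
  S_0^{−1} = 8^{−1} = 5 (mod 13), so α_err = 4·5 = 20 ≡ 7 = α_1. Error position i = 1.
  Consistency check: S_2/S_1 = 2·10 = 20 ≡ 7 = α_err ✓ (single-error assumption holds).
Step 4: error magnitude e = S_0/v_1 = S_0·∏_{j≠1}(α_1 − α_j) = 8·8 = 64 ≡ 12 (mod 13).
Step 5: correct position 1: c_1 = r_1 − e = 3 − 12 ≡ 4 (mod 13). Hence c = [4, 0, 3, 5, 6].
  Check: interpolating c through the α_i gives m(x) = 10 + 1·x (degree < 2) with m(α_i) = c_i for every i, so c is indeed a codeword.


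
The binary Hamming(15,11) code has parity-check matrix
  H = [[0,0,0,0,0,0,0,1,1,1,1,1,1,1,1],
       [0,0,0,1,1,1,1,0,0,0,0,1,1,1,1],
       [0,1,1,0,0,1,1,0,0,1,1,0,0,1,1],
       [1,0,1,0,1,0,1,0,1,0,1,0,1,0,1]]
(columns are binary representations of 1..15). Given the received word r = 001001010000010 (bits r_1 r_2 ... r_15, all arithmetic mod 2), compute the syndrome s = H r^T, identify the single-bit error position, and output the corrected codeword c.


s = (0, 0, 1, 1)^T, error position = 3, corrected codeword c = 000001010000010

Compute s = H r^T mod 2 one row at a time:
  s_1 = 1 + 0 + 0 + 0 + 0 + 0 + 1 + 0 = 2 ≡ 0 (mod 2).
  s_2 = 0 + 0 + 1 + 0 + 0 + 0 + 1 + 0 = 2 ≡ 0 (mod 2).
  s_3 = 0 + 1 + 1 + 0 + 0 + 0 + 1 + 0 = 3 ≡ 1 (mod 2).
  s_4 = 0 + 1 + 0 + 0 + 0 + 0 + 0 + 0 = 1 ≡ 1 (mod 2).
s = (0, 0, 1, 1)^T — this equals column 3 of H (binary 0011), so error is at position 3.
Correct: flip bit 3 of r = 001001010000010 to get c = 000001010000010.


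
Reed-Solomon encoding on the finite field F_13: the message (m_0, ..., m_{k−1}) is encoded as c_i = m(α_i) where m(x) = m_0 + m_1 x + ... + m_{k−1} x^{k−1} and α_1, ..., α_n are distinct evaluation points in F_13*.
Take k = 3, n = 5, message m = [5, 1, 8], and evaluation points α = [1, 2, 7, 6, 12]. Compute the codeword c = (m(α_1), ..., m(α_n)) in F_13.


c = [1, 0, 1, 0, 12]

Message polynomial: m(x) = 5 + 1·x + 8·x^2 (mod 13).
For each evaluation point α_i, compute m(α_i) mod 13:
  α_1 = 1: Horner steps 8 → 9 → 1, so m(1) = 1.
  α_2 = 2: Horner steps 8 → 4 → 0, so m(2) = 0.
  α_3 = 7: Horner steps 8 → 5 → 1, so m(7) = 1.
  α_4 = 6: Horner steps 8 → 10 → 0, so m(6) = 0.
  α_5 = 12: Horner steps 8 → 6 → 12, so m(12) = 12.
Codeword c = [1, 0, 1, 0, 12] ∈ F_13^5.


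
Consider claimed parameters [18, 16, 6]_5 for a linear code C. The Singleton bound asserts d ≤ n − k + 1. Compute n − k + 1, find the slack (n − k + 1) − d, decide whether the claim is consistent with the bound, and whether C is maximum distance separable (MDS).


Singleton RHS = n − k + 1 = 3, slack = -3, bound violated (no such code; not MDS).

Singleton bound: d ≤ n − k + 1.
Here n = 18, k = 16, so n − k + 1 = 3.
Given d = 6, check d ≤ 3: NO.
Slack = (n − k + 1) − d = -3.
The slack is negative: d = 6 exceeds n − k + 1 = 3 by 3, so the Singleton bound is violated and no linear [18, 16, 6]_5 code can exist. In particular it is not MDS (MDS requires d = n − k + 1 exactly).
Description: the claimed parameters are [18, 16, 6]_5; such a code would be impossible (violates the Singleton bound).


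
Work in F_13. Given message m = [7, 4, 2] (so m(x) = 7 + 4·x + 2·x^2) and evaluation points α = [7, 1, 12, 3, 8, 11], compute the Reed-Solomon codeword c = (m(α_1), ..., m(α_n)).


c = [3, 0, 5, 11, 11, 7]

Message polynomial: m(x) = 7 + 4·x + 2·x^2 (mod 13).
For each evaluation point α_i, compute m(α_i) mod 13:
  α_1 = 7: Horner steps 2 → 5 → 3, so m(7) = 3.
  α_2 = 1: Horner steps 2 → 6 → 0, so m(1) = 0.
  α_3 = 12: Horner steps 2 → 2 → 5, so m(12) = 5.
  α_4 = 3: Horner steps 2 → 10 → 11, so m(3) = 11.
  α_5 = 8: Horner steps 2 → 7 → 11, so m(8) = 11.
  α_6 = 11: Horner steps 2 → 0 → 7, so m(11) = 7.
Codeword c = [3, 0, 5, 11, 11, 7] ∈ F_13^6.


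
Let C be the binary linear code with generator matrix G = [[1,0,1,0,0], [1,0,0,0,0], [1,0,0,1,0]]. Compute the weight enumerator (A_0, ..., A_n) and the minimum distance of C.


Weight distribution: A_0 = 1, A_1 = 3, A_2 = 3, A_3 = 1. Minimum distance d = 1.

Enumerate all 2^3 = 8 messages m ∈ F_2^3.
For each, compute codeword c = mG in F_2^5, then tally its weight.
  m = 000 → c = 00000, weight = 0.
  m = 100 → c = 10100, weight = 2.
  m = 010 → c = 10000, weight = 1.
  m = 110 → c = 00100, weight = 1.
  m = 001 → c = 10010, weight = 2.
  m = 101 → c = 00110, weight = 2.
  m = 011 → c = 00010, weight = 1.
  m = 111 → c = 10110, weight = 3.
Tally weights:
  weight 0: 1 codewords.
  weight 1: 3 codewords.
  weight 2: 3 codewords.
  weight 3: 1 codewords.
Minimum distance d = smallest w > 0 with A_w > 0 = 1.
Sanity: Σ A_w = 8 = 2^3 = 8 ✓.


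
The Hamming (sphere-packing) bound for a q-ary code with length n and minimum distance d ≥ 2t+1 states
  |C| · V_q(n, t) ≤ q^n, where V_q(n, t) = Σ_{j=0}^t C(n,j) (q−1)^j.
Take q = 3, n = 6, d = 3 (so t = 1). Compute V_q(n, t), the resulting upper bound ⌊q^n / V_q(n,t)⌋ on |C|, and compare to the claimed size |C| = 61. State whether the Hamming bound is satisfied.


V_q(n, t) = 13, q^n = 729, Hamming bound = 56, |C| = 61 > bound (violated).

Step 1: Compute V_q(n, t) = Σ_{j=0}^1 C(n, j) (q−1)^j.
  j = 0: C(6,0)·(2)^0 = 1·1 = 1.
  j = 1: C(6,1)·(2)^1 = 6·2 = 12.
  V_q(n, t) = 1 + 12 = 13.
Step 2: q^n = 3^6 = 729.
Step 3: Hamming bound ⌊q^n / V_q(n,t)⌋ = ⌊729/13⌋ = 56.
Step 4: Compare |C| = 61 to 56: violated.
The claimed |C| lies above the Hamming bound, so no 3-ary code of length 6 with d ≥ 3 can have 61 codewords.


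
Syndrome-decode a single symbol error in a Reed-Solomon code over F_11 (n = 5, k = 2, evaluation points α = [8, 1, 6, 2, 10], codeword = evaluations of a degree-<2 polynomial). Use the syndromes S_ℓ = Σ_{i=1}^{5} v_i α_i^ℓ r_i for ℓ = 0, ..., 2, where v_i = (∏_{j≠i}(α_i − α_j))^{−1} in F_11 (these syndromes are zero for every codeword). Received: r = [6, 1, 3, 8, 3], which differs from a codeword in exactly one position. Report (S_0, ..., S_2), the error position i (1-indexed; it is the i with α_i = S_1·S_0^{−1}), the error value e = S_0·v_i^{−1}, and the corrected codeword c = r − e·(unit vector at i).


S = (4, 7, 4), error at position 5, error magnitude e = 5, c = [6, 1, 3, 8, 9].

Step 1: column multipliers v_i = (∏_{j≠i}(α_i − α_j))^{−1} mod 11.
  i = 1 (α = 8): (8−1)(8−6)(8−2)(8−10) = 7·2·6·(−2) = −168 ≡ 8, so v_1 = 8^{−1} = 7 (mod 11).
  i = 2 (α = 1): (1−8)(1−6)(1−2)(1−10) = (−7)·(−5)·(−1)·(−9) = 315 ≡ 7, so v_2 = 7^{−1} = 8 (mod 11).
  i = 3 (α = 6): (6−8)(6−1)(6−2)(6−10) = (−2)·5·4·(−4) = 160 ≡ 6, so v_3 = 6^{−1} = 2 (mod 11).
  i = 4 (α = 2): (2−8)(2−1)(2−6)(2−10) = (−6)·1·(−4)·(−8) = −192 ≡ 6, so v_4 = 6^{−1} = 2 (mod 11).
  i = 5 (α = 10): (10−8)(10−1)(10−6)(10−2) = 2·9·4·8 = 576 ≡ 4, so v_5 = 4^{−1} = 3 (mod 11).
  v = [7, 8, 2, 2, 3].
Step 2: syndromes of r = [6, 1, 3, 8, 3] (all sums mod 11).
  S_0 = Σ v_i r_i = 7·6 + 8·1 + 2·3 + 2·8 + 3·3 = 81 ≡ 4.
  S_1 = Σ v_i α_i r_i = 7·8·6 + 8·1·1 + 2·6·3 + 2·2·8 + 3·10·3 = 502 ≡ 7.
  α_i^2 mod 11 = [9, 1, 3, 4, 1].
  S_2 = Σ v_i α_i^2 r_i = 7·9·6 + 8·1·1 + 2·3·3 + 2·4·8 + 3·1·3 = 477 ≡ 4.
  S = (4, 7, 4) ≠ 0, so r is not a codeword (an error is present).
Step 3: locate the error. For a single error e at position i, S_ℓ = v_i·e·α_i^ℓ, so α_err = S_1/S_0.
  S_0^{−1} = 4^{−1} = 3 (mod 11), so α_err = 7·3 = 21 ≡ 10 = α_5. Error position i = 5.
  Consistency check: S_2/S_1 = 4·8 = 32 ≡ 10 = α_err ✓ (single-error assumption holds).
Step 4: error magnitude e = S_0/v_5 = S_0·∏_{j≠5}(α_5 − α_j) = 4·4 = 16 ≡ 5 (mod 11).
Step 5: correct position 5: c_5 = r_5 − e = 3 − 5 ≡ 9 (mod 11). Hence c = [6, 1, 3, 8, 9].
  Check: interpolating c through the α_i gives m(x) = 5 + 7·x (degree < 2) with m(α_i) = c_i for every i, so c is indeed a codeword.


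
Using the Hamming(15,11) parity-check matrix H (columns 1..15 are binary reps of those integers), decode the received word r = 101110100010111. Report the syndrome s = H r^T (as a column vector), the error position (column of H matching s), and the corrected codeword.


s = (0, 0, 1, 1)^T, error position = 3, corrected codeword c = 100110100010111

Compute s = H r^T mod 2 one row at a time:
  s_1 = 0 + 0 + 0 + 1 + 0 + 1 + 1 + 1 = 4 ≡ 0 (mod 2).
  s_2 = 1 + 1 + 0 + 1 + 0 + 1 + 1 + 1 = 6 ≡ 0 (mod 2).
  s_3 = 0 + 1 + 0 + 1 + 0 + 1 + 1 + 1 = 5 ≡ 1 (mod 2).
  s_4 = 1 + 1 + 1 + 1 + 0 + 1 + 1 + 1 = 7 ≡ 1 (mod 2).
s = (0, 0, 1, 1)^T — this equals column 3 of H (binary 0011), so error is at position 3.
Correct: flip bit 3 of r = 101110100010111 to get c = 100110100010111.


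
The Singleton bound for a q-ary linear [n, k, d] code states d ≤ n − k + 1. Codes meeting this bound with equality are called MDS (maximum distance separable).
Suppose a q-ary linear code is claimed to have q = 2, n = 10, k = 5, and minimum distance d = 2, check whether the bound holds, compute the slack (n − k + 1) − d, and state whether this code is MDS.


Singleton RHS = n − k + 1 = 6, slack = 4, bound satisfied, not MDS.

Singleton bound: d ≤ n − k + 1.
Here n = 10, k = 5, so n − k + 1 = 6.
Given d = 2, check d ≤ 6: YES.
Slack = (n − k + 1) − d = 4.
The code is NOT MDS (slack = 4 > 0).
Description: the claimed parameters are [10, 5, 2]_2; such a code would be non-MDS.


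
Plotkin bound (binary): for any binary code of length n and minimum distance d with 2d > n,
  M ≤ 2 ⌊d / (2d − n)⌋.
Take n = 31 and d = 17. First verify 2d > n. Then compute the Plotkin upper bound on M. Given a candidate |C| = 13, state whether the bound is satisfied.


Plotkin bound M ≤ 10; given |C| = 13 > bound (violated).

Check applicability: 2d = 34, n = 31.
2d − n = 3 > 0, so Plotkin applies.
Compute d/(2d−n) = 17/3 ≈ 5.6667.
⌊d/(2d−n)⌋ = 5.
Plotkin bound: M ≤ 2·5 = 10.
Given |C| = 13, check: VIOLATED.
This |C| is above the Plotkin bound, so no binary code with n = 31, d = 17 and 13 codewords exists.


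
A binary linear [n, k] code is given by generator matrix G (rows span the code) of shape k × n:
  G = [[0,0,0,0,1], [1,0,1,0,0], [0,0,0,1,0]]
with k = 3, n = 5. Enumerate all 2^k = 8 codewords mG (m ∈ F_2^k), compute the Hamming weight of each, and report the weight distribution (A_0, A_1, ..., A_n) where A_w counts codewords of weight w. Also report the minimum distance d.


Weight distribution: A_0 = 1, A_1 = 2, A_2 = 2, A_3 = 2, A_4 = 1. Minimum distance d = 1.

Enumerate all 2^3 = 8 messages m ∈ F_2^3.
For each, compute codeword c = mG in F_2^5, then tally its weight.
  m = 000 → c = 00000, weight = 0.
  m = 100 → c = 00001, weight = 1.
  m = 010 → c = 10100, weight = 2.
  m = 110 → c = 10101, weight = 3.
  m = 001 → c = 00010, weight = 1.
  m = 101 → c = 00011, weight = 2.
  m = 011 → c = 10110, weight = 3.
  m = 111 → c = 10111, weight = 4.
Tally weights:
  weight 0: 1 codewords.
  weight 1: 2 codewords.
  weight 2: 2 codewords.
  weight 3: 2 codewords.
  weight 4: 1 codewords.
Minimum distance d = smallest w > 0 with A_w > 0 = 1.
Sanity: Σ A_w = 8 = 2^3 = 8 ✓.


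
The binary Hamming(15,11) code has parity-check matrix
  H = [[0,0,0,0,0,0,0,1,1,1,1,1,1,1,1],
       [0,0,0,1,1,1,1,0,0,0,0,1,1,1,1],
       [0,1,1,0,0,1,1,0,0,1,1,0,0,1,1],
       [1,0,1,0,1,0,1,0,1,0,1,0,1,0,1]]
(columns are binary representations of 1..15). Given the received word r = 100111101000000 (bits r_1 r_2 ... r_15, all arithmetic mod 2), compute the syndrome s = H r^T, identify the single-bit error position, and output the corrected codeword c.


s = (1, 0, 0, 0)^T, error position = 8, corrected codeword c = 100111111000000

Compute s = H r^T mod 2 one row at a time:
  s_1 = 0 + 1 + 0 + 0 + 0 + 0 + 0 + 0 = 1 ≡ 1 (mod 2).
  s_2 = 1 + 1 + 1 + 1 + 0 + 0 + 0 + 0 = 4 ≡ 0 (mod 2).
  s_3 = 0 + 0 + 1 + 1 + 0 + 0 + 0 + 0 = 2 ≡ 0 (mod 2).
  s_4 = 1 + 0 + 1 + 1 + 1 + 0 + 0 + 0 = 4 ≡ 0 (mod 2).
s = (1, 0, 0, 0)^T — this equals column 8 of H (binary 1000), so error is at position 8.
Correct: flip bit 8 of r = 100111101000000 to get c = 100111111000000.


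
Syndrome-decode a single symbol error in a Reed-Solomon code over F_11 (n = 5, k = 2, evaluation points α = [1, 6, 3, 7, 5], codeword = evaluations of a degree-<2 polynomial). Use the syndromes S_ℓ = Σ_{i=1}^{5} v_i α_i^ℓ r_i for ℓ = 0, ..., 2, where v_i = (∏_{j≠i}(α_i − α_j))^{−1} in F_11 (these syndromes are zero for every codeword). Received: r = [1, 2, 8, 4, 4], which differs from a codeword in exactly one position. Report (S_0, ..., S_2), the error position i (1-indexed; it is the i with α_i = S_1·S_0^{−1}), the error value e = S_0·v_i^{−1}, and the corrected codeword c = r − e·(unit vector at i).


S = (1, 7, 5), error at position 4, error magnitude e = 4, c = [1, 2, 8, 0, 4].

Step 1: column multipliers v_i = (∏_{j≠i}(α_i − α_j))^{−1} mod 11.
  i = 1 (α = 1): (1−6)(1−3)(1−7)(1−5) = (−5)·(−2)·(−6)·(−4) = 240 ≡ 9, so v_1 = 9^{−1} = 5 (mod 11).
  i = 2 (α = 6): (6−1)(6−3)(6−7)(6−5) = 5·3·(−1)·1 = −15 ≡ 7, so v_2 = 7^{−1} = 8 (mod 11).
  i = 3 (α = 3): (3−1)(3−6)(3−7)(3−5) = 2·(−3)·(−4)·(−2) = −48 ≡ 7, so v_3 = 7^{−1} = 8 (mod 11).
  i = 4 (α = 7): (7−1)(7−6)(7−3)(7−5) = 6·1·4·2 = 48 ≡ 4, so v_4 = 4^{−1} = 3 (mod 11).
  i = 5 (α = 5): (5−1)(5−6)(5−3)(5−7) = 4·(−1)·2·(−2) = 16 ≡ 5, so v_5 = 5^{−1} = 9 (mod 11).
  v = [5, 8, 8, 3, 9].
Step 2: syndromes of r = [1, 2, 8, 4, 4] (all sums mod 11).
  S_0 = Σ v_i r_i = 5·1 + 8·2 + 8·8 + 3·4 + 9·4 = 133 ≡ 1.
  S_1 = Σ v_i α_i r_i = 5·1·1 + 8·6·2 + 8·3·8 + 3·7·4 + 9·5·4 = 557 ≡ 7.
  α_i^2 mod 11 = [1, 3, 9, 5, 3].
  S_2 = Σ v_i α_i^2 r_i = 5·1·1 + 8·3·2 + 8·9·8 + 3·5·4 + 9·3·4 = 797 ≡ 5.
  S = (1, 7, 5) ≠ 0, so r is not a codeword (an error is present).
Step 3: locate the error. For a single error e at position i, S_ℓ = v_i·e·α_i^ℓ, so α_err = S_1/S_0.
  S_0^{−1} = 1^{−1} = 1 (mod 11), so α_err = 7·1 = 7 ≡ 7 = α_4. Error position i = 4.
  Consistency check: S_2/S_1 = 5·8 = 40 ≡ 7 = α_err ✓ (single-error assumption holds).
Step 4: error magnitude e = S_0/v_4 = S_0·∏_{j≠4}(α_4 − α_j) = 1·4 = 4 ≡ 4 (mod 11).
Step 5: correct position 4: c_4 = r_4 − e = 4 − 4 ≡ 0 (mod 11). Hence c = [1, 2, 8, 0, 4].
  Check: interpolating c through the α_i gives m(x) = 3 + 9·x (degree < 2) with m(α_i) = c_i for every i, so c is indeed a codeword.


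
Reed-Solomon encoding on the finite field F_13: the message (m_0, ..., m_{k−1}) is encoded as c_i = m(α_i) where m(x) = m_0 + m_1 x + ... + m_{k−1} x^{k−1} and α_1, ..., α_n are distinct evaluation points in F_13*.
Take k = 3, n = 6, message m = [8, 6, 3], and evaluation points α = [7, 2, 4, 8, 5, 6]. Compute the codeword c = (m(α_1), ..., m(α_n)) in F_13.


c = [2, 6, 2, 1, 9, 9]

Message polynomial: m(x) = 8 + 6·x + 3·x^2 (mod 13).
For each evaluation point α_i, compute m(α_i) mod 13:
  α_1 = 7: Horner steps 3 → 1 → 2, so m(7) = 2.
  α_2 = 2: Horner steps 3 → 12 → 6, so m(2) = 6.
  α_3 = 4: Horner steps 3 → 5 → 2, so m(4) = 2.
  α_4 = 8: Horner steps 3 → 4 → 1, so m(8) = 1.
  α_5 = 5: Horner steps 3 → 8 → 9, so m(5) = 9.
  α_6 = 6: Horner steps 3 → 11 → 9, so m(6) = 9.
Codeword c = [2, 6, 2, 1, 9, 9] ∈ F_13^6.


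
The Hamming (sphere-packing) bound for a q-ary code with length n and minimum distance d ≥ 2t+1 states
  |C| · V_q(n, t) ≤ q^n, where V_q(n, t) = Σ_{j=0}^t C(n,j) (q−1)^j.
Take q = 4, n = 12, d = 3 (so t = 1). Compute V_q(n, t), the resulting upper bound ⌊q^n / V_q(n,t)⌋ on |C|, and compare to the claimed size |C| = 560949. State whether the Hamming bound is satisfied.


V_q(n, t) = 37, q^n = 16777216, Hamming bound = 453438, |C| = 560949 > bound (violated).

Step 1: Compute V_q(n, t) = Σ_{j=0}^1 C(n, j) (q−1)^j.
  j = 0: C(12,0)·(3)^0 = 1·1 = 1.
  j = 1: C(12,1)·(3)^1 = 12·3 = 36.
  V_q(n, t) = 1 + 36 = 37.
Step 2: q^n = 4^12 = 16777216.
Step 3: Hamming bound ⌊q^n / V_q(n,t)⌋ = ⌊16777216/37⌋ = 453438.
Step 4: Compare |C| = 560949 to 453438: violated.
The claimed |C| lies above the Hamming bound, so no 4-ary code of length 12 with d ≥ 3 can have 560949 codewords.


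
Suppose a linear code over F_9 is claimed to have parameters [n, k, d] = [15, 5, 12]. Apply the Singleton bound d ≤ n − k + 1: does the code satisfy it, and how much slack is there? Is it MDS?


Singleton RHS = n − k + 1 = 11, slack = -1, bound violated (no such code; not MDS).

Singleton bound: d ≤ n − k + 1.
Here n = 15, k = 5, so n − k + 1 = 11.
Given d = 12, check d ≤ 11: NO.
Slack = (n − k + 1) − d = -1.
The slack is negative: d = 12 exceeds n − k + 1 = 11 by 1, so the Singleton bound is violated and no linear [15, 5, 12]_9 code can exist. In particular it is not MDS (MDS requires d = n − k + 1 exactly).
Description: the claimed parameters are [15, 5, 12]_9; such a code would be impossible (violates the Singleton bound).


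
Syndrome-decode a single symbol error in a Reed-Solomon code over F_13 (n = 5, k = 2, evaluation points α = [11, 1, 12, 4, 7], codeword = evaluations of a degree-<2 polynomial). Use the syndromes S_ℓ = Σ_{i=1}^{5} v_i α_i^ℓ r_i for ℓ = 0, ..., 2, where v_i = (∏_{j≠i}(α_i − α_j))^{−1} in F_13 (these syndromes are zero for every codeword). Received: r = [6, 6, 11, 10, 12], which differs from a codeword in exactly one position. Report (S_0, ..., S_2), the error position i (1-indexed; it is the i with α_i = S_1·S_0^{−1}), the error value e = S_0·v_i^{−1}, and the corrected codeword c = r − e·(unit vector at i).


S = (6, 6, 6), error at position 2, error magnitude e = 11, c = [6, 8, 11, 10, 12].

Step 1: column multipliers v_i = (∏_{j≠i}(α_i − α_j))^{−1} mod 13.
  i = 1 (α = 11): (11−1)(11−12)(11−4)(11−7) = 10·(−1)·7·4 = −280 ≡ 6, so v_1 = 6^{−1} = 11 (mod 13).
  i = 2 (α = 1): (1−11)(1−12)(1−4)(1−7) = (−10)·(−11)·(−3)·(−6) = 1980 ≡ 4, so v_2 = 4^{−1} = 10 (mod 13).
  i = 3 (α = 12): (12−11)(12−1)(12−4)(12−7) = 1·11·8·5 = 440 ≡ 11, so v_3 = 11^{−1} = 6 (mod 13).
  i = 4 (α = 4): (4−11)(4−1)(4−12)(4−7) = (−7)·3·(−8)·(−3) = −504 ≡ 3, so v_4 = 3^{−1} = 9 (mod 13).
  i = 5 (α = 7): (7−11)(7−1)(7−12)(7−4) = (−4)·6·(−5)·3 = 360 ≡ 9, so v_5 = 9^{−1} = 3 (mod 13).
  v = [11, 10, 6, 9, 3].
Step 2: syndromes of r = [6, 6, 11, 10, 12] (all sums mod 13).
  S_0 = Σ v_i r_i = 11·6 + 10·6 + 6·11 + 9·10 + 3·12 = 318 ≡ 6.
  S_1 = Σ v_i α_i r_i = 11·11·6 + 10·1·6 + 6·12·11 + 9·4·10 + 3·7·12 = 2190 ≡ 6.
  α_i^2 mod 13 = [4, 1, 1, 3, 10].
  S_2 = Σ v_i α_i^2 r_i = 11·4·6 + 10·1·6 + 6·1·11 + 9·3·10 + 3·10·12 = 1020 ≡ 6.
  S = (6, 6, 6) ≠ 0, so r is not a codeword (an error is present).
Step 3: locate the error. For a single error e at position i, S_ℓ = v_i·e·α_i^ℓ, so α_err = S_1/S_0.
  S_0^{−1} = 6^{−1} = 11 (mod 13), so α_err = 6·11 = 66 ≡ 1 = α_2. Error position i = 2.
  Consistency check: S_2/S_1 = 6·11 = 66 ≡ 1 = α_err ✓ (single-error assumption holds).
Step 4: error magnitude e = S_0/v_2 = S_0·∏_{j≠2}(α_2 − α_j) = 6·4 = 24 ≡ 11 (mod 13).
Step 5: correct position 2: c_2 = r_2 − e = 6 − 11 ≡ 8 (mod 13). Hence c = [6, 8, 11, 10, 12].
  Check: interpolating c through the α_i gives m(x) = 3 + 5·x (degree < 2) with m(α_i) = c_i for every i, so c is indeed a codeword.


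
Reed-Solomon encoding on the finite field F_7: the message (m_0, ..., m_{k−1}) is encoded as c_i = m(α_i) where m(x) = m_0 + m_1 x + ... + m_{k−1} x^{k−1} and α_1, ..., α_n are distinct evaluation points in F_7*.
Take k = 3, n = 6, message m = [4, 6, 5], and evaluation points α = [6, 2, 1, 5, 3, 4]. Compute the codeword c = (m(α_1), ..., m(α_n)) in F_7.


c = [3, 1, 1, 5, 4, 3]

Message polynomial: m(x) = 4 + 6·x + 5·x^2 (mod 7).
For each evaluation point α_i, compute m(α_i) mod 7:
  α_1 = 6: Horner steps 5 → 1 → 3, so m(6) = 3.
  α_2 = 2: Horner steps 5 → 2 → 1, so m(2) = 1.
  α_3 = 1: Horner steps 5 → 4 → 1, so m(1) = 1.
  α_4 = 5: Horner steps 5 → 3 → 5, so m(5) = 5.
  α_5 = 3: Horner steps 5 → 0 → 4, so m(3) = 4.
  α_6 = 4: Horner steps 5 → 5 → 3, so m(4) = 3.
Codeword c = [3, 1, 1, 5, 4, 3] ∈ F_7^6.


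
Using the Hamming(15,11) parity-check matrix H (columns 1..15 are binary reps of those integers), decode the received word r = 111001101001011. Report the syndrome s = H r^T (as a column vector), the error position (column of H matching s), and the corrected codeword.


s = (0, 1, 0, 1)^T, error position = 5, corrected codeword c = 111011101001011

Compute s = H r^T mod 2 one row at a time:
  s_1 = 0 + 1 + 0 + 0 + 1 + 0 + 1 + 1 = 4 ≡ 0 (mod 2).
  s_2 = 0 + 0 + 1 + 1 + 1 + 0 + 1 + 1 = 5 ≡ 1 (mod 2).
  s_3 = 1 + 1 + 1 + 1 + 0 + 0 + 1 + 1 = 6 ≡ 0 (mod 2).
  s_4 = 1 + 1 + 0 + 1 + 1 + 0 + 0 + 1 = 5 ≡ 1 (mod 2).
s = (0, 1, 0, 1)^T — this equals column 5 of H (binary 0101), so error is at position 5.
Correct: flip bit 5 of r = 111001101001011 to get c = 111011101001011.


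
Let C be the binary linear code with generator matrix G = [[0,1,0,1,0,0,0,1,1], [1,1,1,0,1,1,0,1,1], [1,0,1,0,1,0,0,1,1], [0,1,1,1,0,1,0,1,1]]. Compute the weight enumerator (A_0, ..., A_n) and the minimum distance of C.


Weight distribution: A_0 = 1, A_2 = 3, A_3 = 1, A_4 = 3, A_5 = 6, A_6 = 1, A_7 = 1. Minimum distance d = 2.

Enumerate all 2^4 = 16 messages m ∈ F_2^4.
For each, compute codeword c = mG in F_2^9, then tally its weight.
  m = 0000 → c = 000000000, weight = 0.
  m = 1000 → c = 010100011, weight = 4.
  m = 0100 → c = 111011011, weight = 7.
  m = 1100 → c = 101111000, weight = 5.
  m = 0010 → c = 101010011, weight = 5.
  m = 1010 → c = 111110000, weight = 5.
  m = 0110 → c = 010001000, weight = 2.
  m = 1110 → c = 000101011, weight = 4.
  m = 0001 → c = 011101011, weight = 6.
  m = 1001 → c = 001001000, weight = 2.
  m = 0101 → c = 100110000, weight = 3.
  m = 1101 → c = 110010011, weight = 5.
  m = 0011 → c = 110111000, weight = 5.
  m = 1011 → c = 100011011, weight = 5.
  m = 0111 → c = 001100011, weight = 4.
  m = 1111 → c = 011000000, weight = 2.
Tally weights:
  weight 0: 1 codewords.
  weight 2: 3 codewords.
  weight 3: 1 codewords.
  weight 4: 3 codewords.
  weight 5: 6 codewords.
  weight 6: 1 codewords.
  weight 7: 1 codewords.
Minimum distance d = smallest w > 0 with A_w > 0 = 2.
Sanity: Σ A_w = 16 = 2^4 = 16 ✓.


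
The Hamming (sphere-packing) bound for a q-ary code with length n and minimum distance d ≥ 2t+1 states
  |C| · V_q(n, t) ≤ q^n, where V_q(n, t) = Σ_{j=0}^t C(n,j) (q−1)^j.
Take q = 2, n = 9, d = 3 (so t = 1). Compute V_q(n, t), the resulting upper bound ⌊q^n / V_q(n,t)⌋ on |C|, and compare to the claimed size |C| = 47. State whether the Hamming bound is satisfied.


V_q(n, t) = 10, q^n = 512, Hamming bound = 51, |C| = 47 ≤ bound (satisfied).

Step 1: Compute V_q(n, t) = Σ_{j=0}^1 C(n, j) (q−1)^j.
  j = 0: C(9,0)·(1)^0 = 1·1 = 1.
  j = 1: C(9,1)·(1)^1 = 9·1 = 9.
  V_q(n, t) = 1 + 9 = 10.
Step 2: q^n = 2^9 = 512.
Step 3: Hamming bound ⌊q^n / V_q(n,t)⌋ = ⌊512/10⌋ = 51.
Step 4: Compare |C| = 47 to 51: satisfied.
The claimed |C| lies below the Hamming bound.


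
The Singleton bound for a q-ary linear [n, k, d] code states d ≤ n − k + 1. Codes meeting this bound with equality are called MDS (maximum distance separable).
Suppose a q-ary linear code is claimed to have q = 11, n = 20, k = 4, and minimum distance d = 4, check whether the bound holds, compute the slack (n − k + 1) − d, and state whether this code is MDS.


Singleton RHS = n − k + 1 = 17, slack = 13, bound satisfied, not MDS.

Singleton bound: d ≤ n − k + 1.
Here n = 20, k = 4, so n − k + 1 = 17.
Given d = 4, check d ≤ 17: YES.
Slack = (n − k + 1) − d = 13.
The code is NOT MDS (slack = 13 > 0).
Description: the claimed parameters are [20, 4, 4]_11; such a code would be non-MDS.


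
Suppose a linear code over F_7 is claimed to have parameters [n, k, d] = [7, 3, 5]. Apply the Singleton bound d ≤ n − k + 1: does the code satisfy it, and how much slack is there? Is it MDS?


Singleton RHS = n − k + 1 = 5, slack = 0, bound satisfied, MDS.

Singleton bound: d ≤ n − k + 1.
Here n = 7, k = 3, so n − k + 1 = 5.
Given d = 5, check d ≤ 5: YES.
Slack = (n − k + 1) − d = 0.
The code is MDS (slack = 0).
Description: the claimed parameters are [7, 3, 5]_7; such a code would be MDS (meets Singleton bound).


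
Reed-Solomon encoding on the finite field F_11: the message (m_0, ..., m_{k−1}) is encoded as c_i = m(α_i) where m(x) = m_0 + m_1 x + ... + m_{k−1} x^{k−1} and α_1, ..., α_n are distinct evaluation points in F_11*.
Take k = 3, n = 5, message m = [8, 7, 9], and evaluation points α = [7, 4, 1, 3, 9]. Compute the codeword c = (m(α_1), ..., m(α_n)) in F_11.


c = [3, 4, 2, 0, 8]

Message polynomial: m(x) = 8 + 7·x + 9·x^2 (mod 11).
For each evaluation point α_i, compute m(α_i) mod 11:
  α_1 = 7: Horner steps 9 → 4 → 3, so m(7) = 3.
  α_2 = 4: Horner steps 9 → 10 → 4, so m(4) = 4.
  α_3 = 1: Horner steps 9 → 5 → 2, so m(1) = 2.
  α_4 = 3: Horner steps 9 → 1 → 0, so m(3) = 0.
  α_5 = 9: Horner steps 9 → 0 → 8, so m(9) = 8.
Codeword c = [3, 4, 2, 0, 8] ∈ F_11^5.
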